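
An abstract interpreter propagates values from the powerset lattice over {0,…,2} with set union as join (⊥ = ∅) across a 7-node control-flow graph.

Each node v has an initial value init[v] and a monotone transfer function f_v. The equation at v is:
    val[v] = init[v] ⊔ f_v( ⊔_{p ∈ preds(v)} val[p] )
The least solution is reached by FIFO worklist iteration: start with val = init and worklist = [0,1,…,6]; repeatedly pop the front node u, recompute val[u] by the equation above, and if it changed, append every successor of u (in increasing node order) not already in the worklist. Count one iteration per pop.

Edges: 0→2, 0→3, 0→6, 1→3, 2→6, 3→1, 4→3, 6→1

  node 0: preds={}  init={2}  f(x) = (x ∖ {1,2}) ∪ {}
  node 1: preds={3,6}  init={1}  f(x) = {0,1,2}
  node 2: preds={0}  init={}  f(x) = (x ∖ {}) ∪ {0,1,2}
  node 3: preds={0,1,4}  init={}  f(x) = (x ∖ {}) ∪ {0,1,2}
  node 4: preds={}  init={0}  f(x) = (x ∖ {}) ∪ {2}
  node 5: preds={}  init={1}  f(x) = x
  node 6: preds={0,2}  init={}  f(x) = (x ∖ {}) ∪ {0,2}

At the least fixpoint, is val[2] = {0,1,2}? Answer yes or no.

Trace (9 dequeues):
  [1] u=0 | in {} | out {2} | ==
  [2] u=1 | in {} | out {0,1,2} | prev {1} | push {}
  [3] u=2 | in {2} | out {0,1,2} | prev {} | push {}
  [4] u=3 | in {0,1,2} | out {0,1,2} | prev {} | push {1}
  [5] u=4 | in {} | out {0,2} | prev {0} | push {3}
  [6] u=5 | in {} | out {1} | ==
  [7] u=6 | in {0,1,2} | out {0,1,2} | prev {} | push {}
  [8] u=1 | in {0,1,2} | out {0,1,2} | ==
  [9] u=3 | in {0,1,2} | out {0,1,2} | ==

Converged values:
  [0] {2}
  [1] {0,1,2}
  [2] {0,1,2}
  [3] {0,1,2}
  [4] {0,2}
  [5] {1}
  [6] {0,1,2}

yes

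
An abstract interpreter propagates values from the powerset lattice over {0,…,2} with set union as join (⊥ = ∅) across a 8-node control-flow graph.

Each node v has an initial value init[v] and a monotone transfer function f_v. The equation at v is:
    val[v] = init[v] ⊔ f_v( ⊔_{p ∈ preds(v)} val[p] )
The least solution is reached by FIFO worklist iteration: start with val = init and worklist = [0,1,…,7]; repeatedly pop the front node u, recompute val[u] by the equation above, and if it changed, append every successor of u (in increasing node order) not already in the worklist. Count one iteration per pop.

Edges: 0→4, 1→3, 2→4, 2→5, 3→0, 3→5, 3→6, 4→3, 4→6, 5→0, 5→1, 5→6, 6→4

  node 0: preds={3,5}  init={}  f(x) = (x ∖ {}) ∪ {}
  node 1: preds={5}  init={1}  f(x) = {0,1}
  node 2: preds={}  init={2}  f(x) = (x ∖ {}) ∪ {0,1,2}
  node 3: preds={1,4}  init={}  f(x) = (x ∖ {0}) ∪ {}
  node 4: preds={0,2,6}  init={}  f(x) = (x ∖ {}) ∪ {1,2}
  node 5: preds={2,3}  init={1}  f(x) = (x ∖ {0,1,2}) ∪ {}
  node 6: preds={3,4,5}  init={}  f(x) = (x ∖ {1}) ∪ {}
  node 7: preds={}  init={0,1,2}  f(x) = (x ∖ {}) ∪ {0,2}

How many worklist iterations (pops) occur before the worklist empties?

Trace (15 dequeues):
  [1] u=0 | in {1} | out {1} | prev {} | push {}
  [2] u=1 | in {1} | out {0,1} | prev {1} | push {}
  [3] u=2 | in {} | out {0,1,2} | prev {2} | push {}
  [4] u=3 | in {0,1} | out {1} | prev {} | push {0}
  [5] u=4 | in {0,1,2} | out {0,1,2} | prev {} | push {3}
  [6] u=5 | in {0,1,2} | out {1} | ==
  [7] u=6 | in {0,1,2} | out {0,2} | prev {} | push {4}
  [8] u=7 | in {} | out {0,1,2} | ==
  [9] u=0 | in {1} | out {1} | ==
  [10] u=3 | in {0,1,2} | out {1,2} | prev {1} | push {0,5,6}
  [11] u=4 | in {0,1,2} | out {0,1,2} | ==
  [12] u=0 | in {1,2} | out {1,2} | prev {1} | push {4}
  [13] u=5 | in {0,1,2} | out {1} | ==
  [14] u=6 | in {0,1,2} | out {0,2} | ==
  [15] u=4 | in {0,1,2} | out {0,1,2} | ==

Converged values:
  [0] {1,2}
  [1] {0,1}
  [2] {0,1,2}
  [3] {1,2}
  [4] {0,1,2}
  [5] {1}
  [6] {0,2}
  [7] {0,1,2}

15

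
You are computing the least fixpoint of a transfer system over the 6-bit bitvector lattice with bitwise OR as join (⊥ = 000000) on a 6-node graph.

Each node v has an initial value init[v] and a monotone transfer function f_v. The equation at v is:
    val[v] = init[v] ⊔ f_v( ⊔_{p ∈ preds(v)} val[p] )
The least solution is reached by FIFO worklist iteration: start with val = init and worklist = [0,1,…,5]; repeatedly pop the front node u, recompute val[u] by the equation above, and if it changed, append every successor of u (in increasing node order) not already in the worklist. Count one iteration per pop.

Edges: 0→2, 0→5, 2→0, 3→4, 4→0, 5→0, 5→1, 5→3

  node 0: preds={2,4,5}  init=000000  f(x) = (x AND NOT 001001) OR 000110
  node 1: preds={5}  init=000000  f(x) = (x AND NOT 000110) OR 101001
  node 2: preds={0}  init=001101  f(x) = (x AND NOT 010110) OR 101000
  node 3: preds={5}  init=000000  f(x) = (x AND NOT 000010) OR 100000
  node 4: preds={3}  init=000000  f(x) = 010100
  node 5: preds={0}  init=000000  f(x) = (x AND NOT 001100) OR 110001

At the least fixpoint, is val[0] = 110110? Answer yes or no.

Iteration log — 12 steps:
  step 1. node 0  ⊔preds=001101  new=000110  old=000000  +wl: 
  step 2. node 1  ⊔preds=000000  new=101001  old=000000  +wl: 
  step 3. node 2  ⊔preds=000110  new=101101  old=001101  +wl: 0
  step 4. node 3  ⊔preds=000000  new=100000  old=000000  +wl: 
  step 5. node 4  ⊔preds=100000  new=010100  old=000000  +wl: 
  step 6. node 5  ⊔preds=000110  new=110011  old=000000  +wl: 1,3
  step 7. node 0  ⊔preds=111111  new=110110  old=000110  +wl: 2,5
  step 8. node 1  ⊔preds=110011  new=111001  old=101001  +wl: 
  step 9. node 3  ⊔preds=110011  new=110001  old=100000  +wl: 4
  step 10. node 2  ⊔preds=110110  new=101101  stable
  step 11. node 5  ⊔preds=110110  new=110011  stable
  step 12. node 4  ⊔preds=110001  new=010100  stable

Least fixpoint reached:
  node 0: 110110
  node 1: 111001
  node 2: 101101
  node 3: 110001
  node 4: 010100
  node 5: 110011

yes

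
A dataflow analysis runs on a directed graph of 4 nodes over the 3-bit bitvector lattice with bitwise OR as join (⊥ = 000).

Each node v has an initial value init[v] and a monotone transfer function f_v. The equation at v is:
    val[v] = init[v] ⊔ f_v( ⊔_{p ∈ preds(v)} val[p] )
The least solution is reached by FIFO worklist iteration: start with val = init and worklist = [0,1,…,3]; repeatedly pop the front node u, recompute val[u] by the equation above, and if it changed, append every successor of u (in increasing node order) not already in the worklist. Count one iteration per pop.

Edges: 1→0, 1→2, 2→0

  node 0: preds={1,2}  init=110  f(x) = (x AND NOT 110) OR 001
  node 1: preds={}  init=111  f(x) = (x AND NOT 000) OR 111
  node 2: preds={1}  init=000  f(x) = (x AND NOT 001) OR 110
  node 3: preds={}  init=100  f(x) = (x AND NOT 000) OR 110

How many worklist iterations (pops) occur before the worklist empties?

5

Trace (5 dequeues):
  [1] u=0 | in 111 | out 111 | prev 110 | push {}
  [2] u=1 | in 000 | out 111 | ==
  [3] u=2 | in 111 | out 110 | prev 000 | push {0}
  [4] u=3 | in 000 | out 110 | prev 100 | push {}
  [5] u=0 | in 111 | out 111 | ==

Converged values:
  [0] 111
  [1] 111
  [2] 110
  [3] 110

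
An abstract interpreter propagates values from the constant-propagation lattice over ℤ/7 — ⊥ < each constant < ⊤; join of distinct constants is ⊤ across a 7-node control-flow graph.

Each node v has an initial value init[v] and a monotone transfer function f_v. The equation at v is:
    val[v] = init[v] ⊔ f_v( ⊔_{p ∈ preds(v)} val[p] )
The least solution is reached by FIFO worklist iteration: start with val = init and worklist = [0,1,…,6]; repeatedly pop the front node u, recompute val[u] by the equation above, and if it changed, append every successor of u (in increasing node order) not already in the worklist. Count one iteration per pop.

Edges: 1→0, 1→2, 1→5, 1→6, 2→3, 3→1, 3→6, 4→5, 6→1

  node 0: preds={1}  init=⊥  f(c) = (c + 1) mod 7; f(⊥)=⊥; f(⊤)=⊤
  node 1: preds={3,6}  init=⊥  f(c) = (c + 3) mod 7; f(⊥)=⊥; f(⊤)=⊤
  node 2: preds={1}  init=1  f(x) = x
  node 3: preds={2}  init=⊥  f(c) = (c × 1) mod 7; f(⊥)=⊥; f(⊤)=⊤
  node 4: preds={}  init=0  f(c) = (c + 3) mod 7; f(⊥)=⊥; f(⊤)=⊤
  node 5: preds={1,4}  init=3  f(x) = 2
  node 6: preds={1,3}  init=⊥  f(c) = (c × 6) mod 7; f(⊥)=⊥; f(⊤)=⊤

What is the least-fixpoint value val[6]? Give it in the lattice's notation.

Iteration log — 15 steps:
  step 1. node 0  ⊔preds=⊥  new=⊥  stable
  step 2. node 1  ⊔preds=⊥  new=⊥  stable
  step 3. node 2  ⊔preds=⊥  new=1  stable
  step 4. node 3  ⊔preds=1  new=1  old=⊥  +wl: 1
  step 5. node 4  ⊔preds=⊥  new=0  stable
  step 6. node 5  ⊔preds=0  new=⊤  old=3  +wl: 
  step 7. node 6  ⊔preds=1  new=6  old=⊥  +wl: 
  step 8. node 1  ⊔preds=⊤  new=⊤  old=⊥  +wl: 0,2,5,6
  step 9. node 0  ⊔preds=⊤  new=⊤  old=⊥  +wl: 
  step 10. node 2  ⊔preds=⊤  new=⊤  old=1  +wl: 3
  step 11. node 5  ⊔preds=⊤  new=⊤  stable
  step 12. node 6  ⊔preds=⊤  new=⊤  old=6  +wl: 1
  step 13. node 3  ⊔preds=⊤  new=⊤  old=1  +wl: 6
  step 14. node 1  ⊔preds=⊤  new=⊤  stable
  step 15. node 6  ⊔preds=⊤  new=⊤  stable

Least fixpoint reached:
  node 0: ⊤
  node 1: ⊤
  node 2: ⊤
  node 3: ⊤
  node 4: 0
  node 5: ⊤
  node 6: ⊤

⊤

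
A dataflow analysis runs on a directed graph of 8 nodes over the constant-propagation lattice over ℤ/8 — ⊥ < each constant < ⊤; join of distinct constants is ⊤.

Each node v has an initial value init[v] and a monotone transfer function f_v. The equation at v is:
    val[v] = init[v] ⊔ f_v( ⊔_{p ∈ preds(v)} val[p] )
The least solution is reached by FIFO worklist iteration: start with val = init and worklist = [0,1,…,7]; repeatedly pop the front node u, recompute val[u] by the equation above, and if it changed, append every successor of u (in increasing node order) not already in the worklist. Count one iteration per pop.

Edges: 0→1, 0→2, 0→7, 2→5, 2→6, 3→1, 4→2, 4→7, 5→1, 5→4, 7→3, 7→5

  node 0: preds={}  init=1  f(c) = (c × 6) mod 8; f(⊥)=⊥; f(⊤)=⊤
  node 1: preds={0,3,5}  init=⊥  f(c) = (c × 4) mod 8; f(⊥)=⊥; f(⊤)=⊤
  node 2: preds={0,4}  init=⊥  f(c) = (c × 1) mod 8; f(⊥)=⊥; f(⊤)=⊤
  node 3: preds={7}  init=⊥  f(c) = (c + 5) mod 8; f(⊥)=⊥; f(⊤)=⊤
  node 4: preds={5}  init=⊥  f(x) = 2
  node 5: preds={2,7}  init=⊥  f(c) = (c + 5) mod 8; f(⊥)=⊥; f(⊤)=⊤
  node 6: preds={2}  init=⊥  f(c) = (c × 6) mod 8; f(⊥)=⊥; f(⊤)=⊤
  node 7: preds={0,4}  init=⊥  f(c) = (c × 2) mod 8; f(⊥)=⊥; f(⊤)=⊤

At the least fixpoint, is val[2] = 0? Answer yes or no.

Iteration log — 16 steps:
  step 1. node 0  ⊔preds=⊥  new=1  stable
  step 2. node 1  ⊔preds=1  new=4  old=⊥  +wl: 
  step 3. node 2  ⊔preds=1  new=1  old=⊥  +wl: 
  step 4. node 3  ⊔preds=⊥  new=⊥  stable
  step 5. node 4  ⊔preds=⊥  new=2  old=⊥  +wl: 2
  step 6. node 5  ⊔preds=1  new=6  old=⊥  +wl: 1,4
  step 7. node 6  ⊔preds=1  new=6  old=⊥  +wl: 
  step 8. node 7  ⊔preds=⊤  new=⊤  old=⊥  +wl: 3,5
  step 9. node 2  ⊔preds=⊤  new=⊤  old=1  +wl: 6
  step 10. node 1  ⊔preds=⊤  new=⊤  old=4  +wl: 
  step 11. node 4  ⊔preds=6  new=2  stable
  step 12. node 3  ⊔preds=⊤  new=⊤  old=⊥  +wl: 1
  step 13. node 5  ⊔preds=⊤  new=⊤  old=6  +wl: 4
  step 14. node 6  ⊔preds=⊤  new=⊤  old=6  +wl: 
  step 15. node 1  ⊔preds=⊤  new=⊤  stable
  step 16. node 4  ⊔preds=⊤  new=2  stable

Least fixpoint reached:
  node 0: 1
  node 1: ⊤
  node 2: ⊤
  node 3: ⊤
  node 4: 2
  node 5: ⊤
  node 6: ⊤
  node 7: ⊤

no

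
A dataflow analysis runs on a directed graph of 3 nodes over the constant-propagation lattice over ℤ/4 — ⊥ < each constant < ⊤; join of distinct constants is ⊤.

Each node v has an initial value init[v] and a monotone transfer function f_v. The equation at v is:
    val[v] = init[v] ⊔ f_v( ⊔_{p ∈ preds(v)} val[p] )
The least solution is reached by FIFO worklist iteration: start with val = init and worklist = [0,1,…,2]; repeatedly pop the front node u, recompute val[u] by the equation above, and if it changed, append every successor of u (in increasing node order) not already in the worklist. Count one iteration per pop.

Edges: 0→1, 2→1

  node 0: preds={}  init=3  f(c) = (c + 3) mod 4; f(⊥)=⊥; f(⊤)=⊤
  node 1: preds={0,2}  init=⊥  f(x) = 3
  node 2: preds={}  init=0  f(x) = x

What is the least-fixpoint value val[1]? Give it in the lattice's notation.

Worklist (3 pops):
  #1 pop 0: in=⊥ → 3 (no change)
  #2 pop 1: in=⊤ → 3 (was ⊥); enqueue []
  #3 pop 2: in=⊥ → 0 (no change)

Fixpoint:
  val[0] = 3
  val[1] = 3
  val[2] = 0

3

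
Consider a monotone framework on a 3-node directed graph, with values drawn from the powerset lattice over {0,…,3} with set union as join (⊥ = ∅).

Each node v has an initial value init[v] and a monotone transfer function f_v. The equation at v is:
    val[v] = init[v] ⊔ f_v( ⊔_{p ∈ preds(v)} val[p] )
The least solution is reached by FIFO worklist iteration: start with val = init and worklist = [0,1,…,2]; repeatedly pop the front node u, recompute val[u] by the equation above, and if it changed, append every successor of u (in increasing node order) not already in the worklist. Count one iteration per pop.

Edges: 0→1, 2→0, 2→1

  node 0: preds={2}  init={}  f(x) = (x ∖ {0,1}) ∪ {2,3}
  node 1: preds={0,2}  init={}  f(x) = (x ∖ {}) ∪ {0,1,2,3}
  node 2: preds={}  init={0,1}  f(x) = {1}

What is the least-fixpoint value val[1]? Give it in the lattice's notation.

{0,1,2,3}

Trace (3 dequeues):
  [1] u=0 | in {0,1} | out {2,3} | prev {} | push {}
  [2] u=1 | in {0,1,2,3} | out {0,1,2,3} | prev {} | push {}
  [3] u=2 | in {} | out {0,1} | ==

Converged values:
  [0] {2,3}
  [1] {0,1,2,3}
  [2] {0,1}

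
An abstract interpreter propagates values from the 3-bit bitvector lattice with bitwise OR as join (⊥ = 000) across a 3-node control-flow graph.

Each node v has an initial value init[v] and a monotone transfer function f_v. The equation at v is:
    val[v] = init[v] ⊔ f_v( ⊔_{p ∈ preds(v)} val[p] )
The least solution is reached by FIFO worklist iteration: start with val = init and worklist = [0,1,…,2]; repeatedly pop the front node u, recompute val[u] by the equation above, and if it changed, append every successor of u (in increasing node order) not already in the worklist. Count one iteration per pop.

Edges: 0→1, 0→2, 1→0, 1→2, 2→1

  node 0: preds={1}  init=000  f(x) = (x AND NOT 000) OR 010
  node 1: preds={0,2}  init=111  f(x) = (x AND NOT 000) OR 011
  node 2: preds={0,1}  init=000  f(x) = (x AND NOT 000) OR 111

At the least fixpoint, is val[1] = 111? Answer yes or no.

Iteration log — 4 steps:
  step 1. node 0  ⊔preds=111  new=111  old=000  +wl: 
  step 2. node 1  ⊔preds=111  new=111  stable
  step 3. node 2  ⊔preds=111  new=111  old=000  +wl: 1
  step 4. node 1  ⊔preds=111  new=111  stable

Least fixpoint reached:
  node 0: 111
  node 1: 111
  node 2: 111

yes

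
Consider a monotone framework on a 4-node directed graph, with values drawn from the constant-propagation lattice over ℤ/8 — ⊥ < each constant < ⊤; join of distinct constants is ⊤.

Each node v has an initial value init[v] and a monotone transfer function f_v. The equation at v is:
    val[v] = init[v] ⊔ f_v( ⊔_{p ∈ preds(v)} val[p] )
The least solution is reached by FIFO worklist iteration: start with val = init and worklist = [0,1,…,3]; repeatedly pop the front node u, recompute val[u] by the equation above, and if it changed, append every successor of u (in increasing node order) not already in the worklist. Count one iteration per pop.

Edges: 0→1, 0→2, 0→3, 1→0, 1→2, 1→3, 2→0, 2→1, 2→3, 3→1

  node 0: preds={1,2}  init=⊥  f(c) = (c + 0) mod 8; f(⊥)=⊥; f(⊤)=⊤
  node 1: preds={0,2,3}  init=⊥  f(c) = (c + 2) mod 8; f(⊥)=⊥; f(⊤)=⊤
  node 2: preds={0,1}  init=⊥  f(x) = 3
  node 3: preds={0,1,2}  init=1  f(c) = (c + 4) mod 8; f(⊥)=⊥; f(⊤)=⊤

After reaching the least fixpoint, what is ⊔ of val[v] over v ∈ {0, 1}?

Worklist (12 pops):
  #1 pop 0: in=⊥ → ⊥ (no change)
  #2 pop 1: in=1 → 3 (was ⊥); enqueue [0]
  #3 pop 2: in=3 → 3 (was ⊥); enqueue [1]
  #4 pop 3: in=3 → ⊤ (was 1); enqueue []
  #5 pop 0: in=3 → 3 (was ⊥); enqueue [2,3]
  #6 pop 1: in=⊤ → ⊤ (was 3); enqueue [0]
  #7 pop 2: in=⊤ → 3 (no change)
  #8 pop 3: in=⊤ → ⊤ (no change)
  #9 pop 0: in=⊤ → ⊤ (was 3); enqueue [1,2,3]
  #10 pop 1: in=⊤ → ⊤ (no change)
  #11 pop 2: in=⊤ → 3 (no change)
  #12 pop 3: in=⊤ → ⊤ (no change)

Fixpoint:
  val[0] = ⊤
  val[1] = ⊤
  val[2] = 3
  val[3] = ⊤

⊤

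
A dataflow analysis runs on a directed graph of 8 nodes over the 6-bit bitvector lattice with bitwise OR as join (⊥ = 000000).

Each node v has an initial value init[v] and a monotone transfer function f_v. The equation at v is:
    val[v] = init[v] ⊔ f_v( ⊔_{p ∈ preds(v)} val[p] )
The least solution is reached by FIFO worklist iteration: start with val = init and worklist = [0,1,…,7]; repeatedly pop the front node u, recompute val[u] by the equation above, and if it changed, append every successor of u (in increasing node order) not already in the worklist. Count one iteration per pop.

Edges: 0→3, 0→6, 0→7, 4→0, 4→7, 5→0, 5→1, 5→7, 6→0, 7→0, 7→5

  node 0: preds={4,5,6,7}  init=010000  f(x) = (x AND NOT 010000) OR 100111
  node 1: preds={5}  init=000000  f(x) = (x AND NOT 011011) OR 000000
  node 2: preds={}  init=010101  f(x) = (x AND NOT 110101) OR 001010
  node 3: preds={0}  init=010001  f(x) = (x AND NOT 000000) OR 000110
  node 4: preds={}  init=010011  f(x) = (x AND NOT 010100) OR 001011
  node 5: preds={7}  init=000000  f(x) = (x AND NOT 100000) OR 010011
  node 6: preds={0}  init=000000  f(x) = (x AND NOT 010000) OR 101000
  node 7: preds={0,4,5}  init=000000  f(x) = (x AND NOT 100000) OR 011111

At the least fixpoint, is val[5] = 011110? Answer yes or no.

Worklist (16 pops):
  #1 pop 0: in=010011 → 110111 (was 010000); enqueue []
  #2 pop 1: in=000000 → 000000 (no change)
  #3 pop 2: in=000000 → 011111 (was 010101); enqueue []
  #4 pop 3: in=110111 → 110111 (was 010001); enqueue []
  #5 pop 4: in=000000 → 011011 (was 010011); enqueue [0]
  #6 pop 5: in=000000 → 010011 (was 000000); enqueue [1]
  #7 pop 6: in=110111 → 101111 (was 000000); enqueue []
  #8 pop 7: in=111111 → 011111 (was 000000); enqueue [5]
  #9 pop 0: in=111111 → 111111 (was 110111); enqueue [3,6,7]
  #10 pop 1: in=010011 → 000000 (no change)
  #11 pop 5: in=011111 → 011111 (was 010011); enqueue [0,1]
  #12 pop 3: in=111111 → 111111 (was 110111); enqueue []
  #13 pop 6: in=111111 → 101111 (no change)
  #14 pop 7: in=111111 → 011111 (no change)
  #15 pop 0: in=111111 → 111111 (no change)
  #16 pop 1: in=011111 → 000100 (was 000000); enqueue []

Fixpoint:
  val[0] = 111111
  val[1] = 000100
  val[2] = 011111
  val[3] = 111111
  val[4] = 011011
  val[5] = 011111
  val[6] = 101111
  val[7] = 011111

no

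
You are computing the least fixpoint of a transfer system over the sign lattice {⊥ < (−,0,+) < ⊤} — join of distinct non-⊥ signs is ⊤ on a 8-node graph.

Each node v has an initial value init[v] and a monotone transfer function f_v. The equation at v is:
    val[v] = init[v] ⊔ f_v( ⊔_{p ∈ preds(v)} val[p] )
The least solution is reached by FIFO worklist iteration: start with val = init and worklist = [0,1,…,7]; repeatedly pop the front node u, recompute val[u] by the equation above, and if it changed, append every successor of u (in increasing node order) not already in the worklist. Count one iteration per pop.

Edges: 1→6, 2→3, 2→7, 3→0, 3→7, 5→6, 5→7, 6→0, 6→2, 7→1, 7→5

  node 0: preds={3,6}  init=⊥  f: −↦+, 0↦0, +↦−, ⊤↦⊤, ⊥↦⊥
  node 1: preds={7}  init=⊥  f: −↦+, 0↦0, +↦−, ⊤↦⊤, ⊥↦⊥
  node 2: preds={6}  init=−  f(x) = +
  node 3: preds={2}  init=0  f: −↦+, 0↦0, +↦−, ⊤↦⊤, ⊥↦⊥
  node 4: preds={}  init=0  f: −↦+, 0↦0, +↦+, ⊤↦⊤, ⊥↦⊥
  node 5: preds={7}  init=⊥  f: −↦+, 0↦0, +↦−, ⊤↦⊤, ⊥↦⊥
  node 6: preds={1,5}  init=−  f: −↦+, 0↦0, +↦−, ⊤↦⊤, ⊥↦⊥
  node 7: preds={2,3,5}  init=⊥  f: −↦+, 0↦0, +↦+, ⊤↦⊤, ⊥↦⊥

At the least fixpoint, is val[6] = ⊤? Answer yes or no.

yes

Worklist (15 pops):
  #1 pop 0: in=⊤ → ⊤ (was ⊥); enqueue []
  #2 pop 1: in=⊥ → ⊥ (no change)
  #3 pop 2: in=− → ⊤ (was −); enqueue []
  #4 pop 3: in=⊤ → ⊤ (was 0); enqueue [0]
  #5 pop 4: in=⊥ → 0 (no change)
  #6 pop 5: in=⊥ → ⊥ (no change)
  #7 pop 6: in=⊥ → − (no change)
  #8 pop 7: in=⊤ → ⊤ (was ⊥); enqueue [1,5]
  #9 pop 0: in=⊤ → ⊤ (no change)
  #10 pop 1: in=⊤ → ⊤ (was ⊥); enqueue [6]
  #11 pop 5: in=⊤ → ⊤ (was ⊥); enqueue [7]
  #12 pop 6: in=⊤ → ⊤ (was −); enqueue [0,2]
  #13 pop 7: in=⊤ → ⊤ (no change)
  #14 pop 0: in=⊤ → ⊤ (no change)
  #15 pop 2: in=⊤ → ⊤ (no change)

Fixpoint:
  val[0] = ⊤
  val[1] = ⊤
  val[2] = ⊤
  val[3] = ⊤
  val[4] = 0
  val[5] = ⊤
  val[6] = ⊤
  val[7] = ⊤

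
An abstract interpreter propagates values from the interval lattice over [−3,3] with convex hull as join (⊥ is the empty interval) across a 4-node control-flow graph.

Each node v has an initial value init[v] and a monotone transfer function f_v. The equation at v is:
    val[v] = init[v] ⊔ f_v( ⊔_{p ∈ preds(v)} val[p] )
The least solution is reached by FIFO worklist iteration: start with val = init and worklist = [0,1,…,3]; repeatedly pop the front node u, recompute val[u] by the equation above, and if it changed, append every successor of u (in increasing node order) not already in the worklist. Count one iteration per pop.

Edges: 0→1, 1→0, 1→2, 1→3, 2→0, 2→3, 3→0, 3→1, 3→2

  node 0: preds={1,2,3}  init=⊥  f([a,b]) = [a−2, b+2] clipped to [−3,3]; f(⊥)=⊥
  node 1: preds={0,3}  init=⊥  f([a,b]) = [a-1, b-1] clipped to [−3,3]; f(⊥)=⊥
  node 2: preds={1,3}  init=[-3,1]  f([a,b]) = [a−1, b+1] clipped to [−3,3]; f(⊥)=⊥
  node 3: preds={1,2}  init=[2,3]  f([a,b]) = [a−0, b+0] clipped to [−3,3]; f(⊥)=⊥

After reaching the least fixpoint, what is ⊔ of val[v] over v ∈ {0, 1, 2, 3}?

[-3,3]

Worklist (7 pops):
  #1 pop 0: in=[-3,3] → [-3,3] (was ⊥); enqueue []
  #2 pop 1: in=[-3,3] → [-3,2] (was ⊥); enqueue [0]
  #3 pop 2: in=[-3,3] → [-3,3] (was [-3,1]); enqueue []
  #4 pop 3: in=[-3,3] → [-3,3] (was [2,3]); enqueue [1,2]
  #5 pop 0: in=[-3,3] → [-3,3] (no change)
  #6 pop 1: in=[-3,3] → [-3,2] (no change)
  #7 pop 2: in=[-3,3] → [-3,3] (no change)

Fixpoint:
  val[0] = [-3,3]
  val[1] = [-3,2]
  val[2] = [-3,3]
  val[3] = [-3,3]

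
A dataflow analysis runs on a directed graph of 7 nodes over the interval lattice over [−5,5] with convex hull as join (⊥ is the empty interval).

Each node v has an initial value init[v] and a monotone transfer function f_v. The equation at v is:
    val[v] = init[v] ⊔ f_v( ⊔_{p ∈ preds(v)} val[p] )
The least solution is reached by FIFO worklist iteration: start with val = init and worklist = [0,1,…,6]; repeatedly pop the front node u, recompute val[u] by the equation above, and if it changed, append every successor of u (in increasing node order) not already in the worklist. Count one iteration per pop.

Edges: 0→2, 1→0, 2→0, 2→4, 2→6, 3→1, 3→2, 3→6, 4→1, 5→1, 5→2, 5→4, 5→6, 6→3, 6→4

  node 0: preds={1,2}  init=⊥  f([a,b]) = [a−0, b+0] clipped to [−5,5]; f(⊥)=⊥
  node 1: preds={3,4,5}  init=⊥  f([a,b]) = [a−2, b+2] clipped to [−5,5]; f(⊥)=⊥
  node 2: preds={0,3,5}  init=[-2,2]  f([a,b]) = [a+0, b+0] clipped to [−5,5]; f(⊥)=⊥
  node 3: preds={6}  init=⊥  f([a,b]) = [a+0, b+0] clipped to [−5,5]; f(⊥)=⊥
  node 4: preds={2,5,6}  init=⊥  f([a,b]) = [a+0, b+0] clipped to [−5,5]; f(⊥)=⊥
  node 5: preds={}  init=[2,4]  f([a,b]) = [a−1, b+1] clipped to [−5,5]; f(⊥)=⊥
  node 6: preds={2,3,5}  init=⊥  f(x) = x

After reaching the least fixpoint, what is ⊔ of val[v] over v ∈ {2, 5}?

[-5,5]

Trace (36 dequeues):
  [1] u=0 | in [-2,2] | out [-2,2] | prev ⊥ | push {}
  [2] u=1 | in [2,4] | out [0,5] | prev ⊥ | push {0}
  [3] u=2 | in [-2,4] | out [-2,4] | prev [-2,2] | push {}
  [4] u=3 | in ⊥ | out ⊥ | ==
  [5] u=4 | in [-2,4] | out [-2,4] | prev ⊥ | push {1}
  [6] u=5 | in ⊥ | out [2,4] | ==
  [7] u=6 | in [-2,4] | out [-2,4] | prev ⊥ | push {3,4}
  [8] u=0 | in [-2,5] | out [-2,5] | prev [-2,2] | push {2}
  [9] u=1 | in [-2,4] | out [-4,5] | prev [0,5] | push {0}
  [10] u=3 | in [-2,4] | out [-2,4] | prev ⊥ | push {1,6}
  [11] u=4 | in [-2,4] | out [-2,4] | ==
  [12] u=2 | in [-2,5] | out [-2,5] | prev [-2,4] | push {4}
  [13] u=0 | in [-4,5] | out [-4,5] | prev [-2,5] | push {2}
  [14] u=1 | in [-2,4] | out [-4,5] | ==
  [15] u=6 | in [-2,5] | out [-2,5] | prev [-2,4] | push {3}
  [16] u=4 | in [-2,5] | out [-2,5] | prev [-2,4] | push {1}
  [17] u=2 | in [-4,5] | out [-4,5] | prev [-2,5] | push {0,4,6}
  [18] u=3 | in [-2,5] | out [-2,5] | prev [-2,4] | push {2}
  [19] u=1 | in [-2,5] | out [-4,5] | ==
  [20] u=0 | in [-4,5] | out [-4,5] | ==
  [21] u=4 | in [-4,5] | out [-4,5] | prev [-2,5] | push {1}
  [22] u=6 | in [-4,5] | out [-4,5] | prev [-2,5] | push {3,4}
  [23] u=2 | in [-4,5] | out [-4,5] | ==
  [24] u=1 | in [-4,5] | out [-5,5] | prev [-4,5] | push {0}
  [25] u=3 | in [-4,5] | out [-4,5] | prev [-2,5] | push {1,2,6}
  [26] u=4 | in [-4,5] | out [-4,5] | ==
  [27] u=0 | in [-5,5] | out [-5,5] | prev [-4,5] | push {}
  [28] u=1 | in [-4,5] | out [-5,5] | ==
  [29] u=2 | in [-5,5] | out [-5,5] | prev [-4,5] | push {0,4}
  [30] u=6 | in [-5,5] | out [-5,5] | prev [-4,5] | push {3}
  [31] u=0 | in [-5,5] | out [-5,5] | ==
  [32] u=4 | in [-5,5] | out [-5,5] | prev [-4,5] | push {1}
  [33] u=3 | in [-5,5] | out [-5,5] | prev [-4,5] | push {2,6}
  [34] u=1 | in [-5,5] | out [-5,5] | ==
  [35] u=2 | in [-5,5] | out [-5,5] | ==
  [36] u=6 | in [-5,5] | out [-5,5] | ==

Converged values:
  [0] [-5,5]
  [1] [-5,5]
  [2] [-5,5]
  [3] [-5,5]
  [4] [-5,5]
  [5] [2,4]
  [6] [-5,5]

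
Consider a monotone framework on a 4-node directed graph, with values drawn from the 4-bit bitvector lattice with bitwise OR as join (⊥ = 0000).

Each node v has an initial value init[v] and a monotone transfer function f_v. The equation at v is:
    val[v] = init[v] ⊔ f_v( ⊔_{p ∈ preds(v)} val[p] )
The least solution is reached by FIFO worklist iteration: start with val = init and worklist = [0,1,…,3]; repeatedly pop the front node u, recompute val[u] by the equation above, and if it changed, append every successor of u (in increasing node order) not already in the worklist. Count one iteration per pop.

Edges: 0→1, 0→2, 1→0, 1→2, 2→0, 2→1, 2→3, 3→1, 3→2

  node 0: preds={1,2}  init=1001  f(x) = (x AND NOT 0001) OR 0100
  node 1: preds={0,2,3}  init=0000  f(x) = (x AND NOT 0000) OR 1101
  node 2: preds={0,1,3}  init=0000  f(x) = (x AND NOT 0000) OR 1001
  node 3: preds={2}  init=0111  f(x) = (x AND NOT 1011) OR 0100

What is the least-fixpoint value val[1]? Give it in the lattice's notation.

Iteration log — 7 steps:
  step 1. node 0  ⊔preds=0000  new=1101  old=1001  +wl: 
  step 2. node 1  ⊔preds=1111  new=1111  old=0000  +wl: 0
  step 3. node 2  ⊔preds=1111  new=1111  old=0000  +wl: 1
  step 4. node 3  ⊔preds=1111  new=0111  stable
  step 5. node 0  ⊔preds=1111  new=1111  old=1101  +wl: 2
  step 6. node 1  ⊔preds=1111  new=1111  stable
  step 7. node 2  ⊔preds=1111  new=1111  stable

Least fixpoint reached:
  node 0: 1111
  node 1: 1111
  node 2: 1111
  node 3: 0111

1111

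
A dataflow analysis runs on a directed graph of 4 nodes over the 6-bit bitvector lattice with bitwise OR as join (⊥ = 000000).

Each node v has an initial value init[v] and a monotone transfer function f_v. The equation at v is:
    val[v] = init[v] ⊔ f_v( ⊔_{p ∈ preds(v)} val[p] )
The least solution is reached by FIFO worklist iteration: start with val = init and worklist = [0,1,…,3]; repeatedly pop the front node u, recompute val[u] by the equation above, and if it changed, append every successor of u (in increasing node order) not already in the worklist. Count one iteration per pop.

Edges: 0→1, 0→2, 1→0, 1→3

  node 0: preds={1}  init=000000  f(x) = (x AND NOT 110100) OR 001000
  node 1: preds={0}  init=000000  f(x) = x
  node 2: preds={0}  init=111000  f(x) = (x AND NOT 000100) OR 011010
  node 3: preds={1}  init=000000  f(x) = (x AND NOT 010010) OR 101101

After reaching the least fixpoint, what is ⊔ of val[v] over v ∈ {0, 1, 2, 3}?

111111

Trace (5 dequeues):
  [1] u=0 | in 000000 | out 001000 | prev 000000 | push {}
  [2] u=1 | in 001000 | out 001000 | prev 000000 | push {0}
  [3] u=2 | in 001000 | out 111010 | prev 111000 | push {}
  [4] u=3 | in 001000 | out 101101 | prev 000000 | push {}
  [5] u=0 | in 001000 | out 001000 | ==

Converged values:
  [0] 001000
  [1] 001000
  [2] 111010
  [3] 101101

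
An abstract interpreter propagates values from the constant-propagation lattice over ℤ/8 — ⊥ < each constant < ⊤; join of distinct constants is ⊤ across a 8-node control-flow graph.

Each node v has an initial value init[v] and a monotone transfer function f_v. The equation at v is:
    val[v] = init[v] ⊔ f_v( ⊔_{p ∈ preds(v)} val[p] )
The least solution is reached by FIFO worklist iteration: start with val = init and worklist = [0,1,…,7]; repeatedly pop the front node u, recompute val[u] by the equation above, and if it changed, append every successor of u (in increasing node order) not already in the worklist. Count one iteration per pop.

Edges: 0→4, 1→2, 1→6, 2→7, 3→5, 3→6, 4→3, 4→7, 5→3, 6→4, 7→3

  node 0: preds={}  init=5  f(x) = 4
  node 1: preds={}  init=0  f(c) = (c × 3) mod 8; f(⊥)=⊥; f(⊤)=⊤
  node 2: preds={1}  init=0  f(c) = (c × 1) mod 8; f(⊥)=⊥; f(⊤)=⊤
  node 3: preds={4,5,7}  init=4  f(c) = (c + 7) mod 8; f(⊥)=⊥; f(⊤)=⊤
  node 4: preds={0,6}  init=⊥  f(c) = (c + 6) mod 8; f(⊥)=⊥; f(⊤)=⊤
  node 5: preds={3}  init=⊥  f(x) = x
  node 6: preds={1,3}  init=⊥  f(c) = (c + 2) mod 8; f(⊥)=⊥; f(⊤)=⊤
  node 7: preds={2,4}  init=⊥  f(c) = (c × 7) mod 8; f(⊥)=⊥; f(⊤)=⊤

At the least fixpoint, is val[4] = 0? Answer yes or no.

no

Iteration log — 13 steps:
  step 1. node 0  ⊔preds=⊥  new=⊤  old=5  +wl: 
  step 2. node 1  ⊔preds=⊥  new=0  stable
  step 3. node 2  ⊔preds=0  new=0  stable
  step 4. node 3  ⊔preds=⊥  new=4  stable
  step 5. node 4  ⊔preds=⊤  new=⊤  old=⊥  +wl: 3
  step 6. node 5  ⊔preds=4  new=4  old=⊥  +wl: 
  step 7. node 6  ⊔preds=⊤  new=⊤  old=⊥  +wl: 4
  step 8. node 7  ⊔preds=⊤  new=⊤  old=⊥  +wl: 
  step 9. node 3  ⊔preds=⊤  new=⊤  old=4  +wl: 5,6
  step 10. node 4  ⊔preds=⊤  new=⊤  stable
  step 11. node 5  ⊔preds=⊤  new=⊤  old=4  +wl: 3
  step 12. node 6  ⊔preds=⊤  new=⊤  stable
  step 13. node 3  ⊔preds=⊤  new=⊤  stable

Least fixpoint reached:
  node 0: ⊤
  node 1: 0
  node 2: 0
  node 3: ⊤
  node 4: ⊤
  node 5: ⊤
  node 6: ⊤
  node 7: ⊤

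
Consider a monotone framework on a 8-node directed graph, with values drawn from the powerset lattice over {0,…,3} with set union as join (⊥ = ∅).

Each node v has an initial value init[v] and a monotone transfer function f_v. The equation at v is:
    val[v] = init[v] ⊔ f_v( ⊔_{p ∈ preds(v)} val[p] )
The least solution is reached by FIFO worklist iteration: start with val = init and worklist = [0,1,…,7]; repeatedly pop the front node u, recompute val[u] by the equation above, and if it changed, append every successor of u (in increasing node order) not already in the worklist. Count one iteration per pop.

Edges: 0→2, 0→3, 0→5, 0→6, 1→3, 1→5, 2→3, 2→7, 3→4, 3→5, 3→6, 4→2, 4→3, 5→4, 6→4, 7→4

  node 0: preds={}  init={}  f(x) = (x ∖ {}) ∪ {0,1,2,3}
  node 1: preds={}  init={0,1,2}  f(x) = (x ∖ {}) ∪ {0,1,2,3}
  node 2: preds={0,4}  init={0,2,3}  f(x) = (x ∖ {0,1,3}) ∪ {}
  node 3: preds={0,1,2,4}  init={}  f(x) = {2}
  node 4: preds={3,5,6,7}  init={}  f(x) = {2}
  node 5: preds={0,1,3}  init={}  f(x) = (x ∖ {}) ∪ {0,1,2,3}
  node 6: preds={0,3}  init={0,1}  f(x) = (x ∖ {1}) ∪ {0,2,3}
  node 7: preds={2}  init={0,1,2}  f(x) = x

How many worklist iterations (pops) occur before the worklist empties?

11

Worklist (11 pops):
  #1 pop 0: in={} → {0,1,2,3} (was {}); enqueue []
  #2 pop 1: in={} → {0,1,2,3} (was {0,1,2}); enqueue []
  #3 pop 2: in={0,1,2,3} → {0,2,3} (no change)
  #4 pop 3: in={0,1,2,3} → {2} (was {}); enqueue []
  #5 pop 4: in={0,1,2} → {2} (was {}); enqueue [2,3]
  #6 pop 5: in={0,1,2,3} → {0,1,2,3} (was {}); enqueue [4]
  #7 pop 6: in={0,1,2,3} → {0,1,2,3} (was {0,1}); enqueue []
  #8 pop 7: in={0,2,3} → {0,1,2,3} (was {0,1,2}); enqueue []
  #9 pop 2: in={0,1,2,3} → {0,2,3} (no change)
  #10 pop 3: in={0,1,2,3} → {2} (no change)
  #11 pop 4: in={0,1,2,3} → {2} (no change)

Fixpoint:
  val[0] = {0,1,2,3}
  val[1] = {0,1,2,3}
  val[2] = {0,2,3}
  val[3] = {2}
  val[4] = {2}
  val[5] = {0,1,2,3}
  val[6] = {0,1,2,3}
  val[7] = {0,1,2,3}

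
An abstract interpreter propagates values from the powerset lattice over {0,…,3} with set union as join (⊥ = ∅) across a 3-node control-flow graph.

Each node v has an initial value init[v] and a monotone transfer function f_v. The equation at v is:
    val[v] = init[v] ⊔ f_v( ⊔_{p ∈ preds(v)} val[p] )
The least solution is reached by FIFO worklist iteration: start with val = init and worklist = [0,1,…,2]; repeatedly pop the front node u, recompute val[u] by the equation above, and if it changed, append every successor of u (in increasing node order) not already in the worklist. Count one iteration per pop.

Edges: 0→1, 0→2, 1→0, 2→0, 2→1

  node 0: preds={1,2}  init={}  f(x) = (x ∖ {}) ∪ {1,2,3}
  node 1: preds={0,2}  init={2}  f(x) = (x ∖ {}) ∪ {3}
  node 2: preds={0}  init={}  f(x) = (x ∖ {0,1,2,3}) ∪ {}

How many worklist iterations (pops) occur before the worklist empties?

4

Worklist (4 pops):
  #1 pop 0: in={2} → {1,2,3} (was {}); enqueue []
  #2 pop 1: in={1,2,3} → {1,2,3} (was {2}); enqueue [0]
  #3 pop 2: in={1,2,3} → {} (no change)
  #4 pop 0: in={1,2,3} → {1,2,3} (no change)

Fixpoint:
  val[0] = {1,2,3}
  val[1] = {1,2,3}
  val[2] = {}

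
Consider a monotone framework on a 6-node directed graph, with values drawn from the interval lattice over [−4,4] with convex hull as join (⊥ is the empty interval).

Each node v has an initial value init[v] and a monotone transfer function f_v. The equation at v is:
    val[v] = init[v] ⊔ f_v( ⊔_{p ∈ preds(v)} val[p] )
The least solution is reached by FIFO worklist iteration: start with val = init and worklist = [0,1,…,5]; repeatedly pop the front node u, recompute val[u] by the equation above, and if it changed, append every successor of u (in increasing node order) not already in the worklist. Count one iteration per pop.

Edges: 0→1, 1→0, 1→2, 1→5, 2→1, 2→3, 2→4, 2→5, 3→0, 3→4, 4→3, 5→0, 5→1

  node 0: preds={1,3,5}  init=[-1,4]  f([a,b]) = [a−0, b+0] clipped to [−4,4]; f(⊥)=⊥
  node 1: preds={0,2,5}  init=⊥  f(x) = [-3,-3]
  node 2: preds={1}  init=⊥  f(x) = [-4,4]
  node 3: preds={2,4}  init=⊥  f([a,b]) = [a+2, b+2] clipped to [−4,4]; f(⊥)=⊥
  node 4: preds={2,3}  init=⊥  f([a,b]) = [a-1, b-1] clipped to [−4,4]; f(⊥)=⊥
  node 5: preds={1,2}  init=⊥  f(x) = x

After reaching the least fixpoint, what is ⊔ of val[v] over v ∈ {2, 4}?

Iteration log — 9 steps:
  step 1. node 0  ⊔preds=⊥  new=[-1,4]  stable
  step 2. node 1  ⊔preds=[-1,4]  new=[-3,-3]  old=⊥  +wl: 0
  step 3. node 2  ⊔preds=[-3,-3]  new=[-4,4]  old=⊥  +wl: 1
  step 4. node 3  ⊔preds=[-4,4]  new=[-2,4]  old=⊥  +wl: 
  step 5. node 4  ⊔preds=[-4,4]  new=[-4,3]  old=⊥  +wl: 3
  step 6. node 5  ⊔preds=[-4,4]  new=[-4,4]  old=⊥  +wl: 
  step 7. node 0  ⊔preds=[-4,4]  new=[-4,4]  old=[-1,4]  +wl: 
  step 8. node 1  ⊔preds=[-4,4]  new=[-3,-3]  stable
  step 9. node 3  ⊔preds=[-4,4]  new=[-2,4]  stable

Least fixpoint reached:
  node 0: [-4,4]
  node 1: [-3,-3]
  node 2: [-4,4]
  node 3: [-2,4]
  node 4: [-4,3]
  node 5: [-4,4]

[-4,4]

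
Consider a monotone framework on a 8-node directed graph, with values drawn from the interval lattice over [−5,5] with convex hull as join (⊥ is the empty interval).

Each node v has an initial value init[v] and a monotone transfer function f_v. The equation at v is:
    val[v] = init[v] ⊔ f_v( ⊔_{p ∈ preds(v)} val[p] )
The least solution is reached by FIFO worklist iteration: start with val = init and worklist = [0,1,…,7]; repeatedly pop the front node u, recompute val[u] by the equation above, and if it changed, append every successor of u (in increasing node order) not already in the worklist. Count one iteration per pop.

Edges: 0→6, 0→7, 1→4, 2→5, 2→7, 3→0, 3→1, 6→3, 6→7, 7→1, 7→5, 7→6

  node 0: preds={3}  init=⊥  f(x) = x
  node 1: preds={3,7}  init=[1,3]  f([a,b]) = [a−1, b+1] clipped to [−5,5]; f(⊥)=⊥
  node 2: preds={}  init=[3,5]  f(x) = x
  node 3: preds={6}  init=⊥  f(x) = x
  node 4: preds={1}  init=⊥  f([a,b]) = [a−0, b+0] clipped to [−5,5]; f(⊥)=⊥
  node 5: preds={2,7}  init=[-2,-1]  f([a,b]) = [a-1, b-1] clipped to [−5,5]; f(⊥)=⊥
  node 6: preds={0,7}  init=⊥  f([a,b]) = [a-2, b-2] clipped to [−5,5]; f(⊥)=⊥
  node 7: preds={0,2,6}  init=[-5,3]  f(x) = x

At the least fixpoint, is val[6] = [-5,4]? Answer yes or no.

Iteration log — 21 steps:
  step 1. node 0  ⊔preds=⊥  new=⊥  stable
  step 2. node 1  ⊔preds=[-5,3]  new=[-5,4]  old=[1,3]  +wl: 
  step 3. node 2  ⊔preds=⊥  new=[3,5]  stable
  step 4. node 3  ⊔preds=⊥  new=⊥  stable
  step 5. node 4  ⊔preds=[-5,4]  new=[-5,4]  old=⊥  +wl: 
  step 6. node 5  ⊔preds=[-5,5]  new=[-5,4]  old=[-2,-1]  +wl: 
  step 7. node 6  ⊔preds=[-5,3]  new=[-5,1]  old=⊥  +wl: 3
  step 8. node 7  ⊔preds=[-5,5]  new=[-5,5]  old=[-5,3]  +wl: 1,5,6
  step 9. node 3  ⊔preds=[-5,1]  new=[-5,1]  old=⊥  +wl: 0
  step 10. node 1  ⊔preds=[-5,5]  new=[-5,5]  old=[-5,4]  +wl: 4
  step 11. node 5  ⊔preds=[-5,5]  new=[-5,4]  stable
  step 12. node 6  ⊔preds=[-5,5]  new=[-5,3]  old=[-5,1]  +wl: 3,7
  step 13. node 0  ⊔preds=[-5,1]  new=[-5,1]  old=⊥  +wl: 6
  step 14. node 4  ⊔preds=[-5,5]  new=[-5,5]  old=[-5,4]  +wl: 
  step 15. node 3  ⊔preds=[-5,3]  new=[-5,3]  old=[-5,1]  +wl: 0,1
  step 16. node 7  ⊔preds=[-5,5]  new=[-5,5]  stable
  step 17. node 6  ⊔preds=[-5,5]  new=[-5,3]  stable
  step 18. node 0  ⊔preds=[-5,3]  new=[-5,3]  old=[-5,1]  +wl: 6,7
  step 19. node 1  ⊔preds=[-5,5]  new=[-5,5]  stable
  step 20. node 6  ⊔preds=[-5,5]  new=[-5,3]  stable
  step 21. node 7  ⊔preds=[-5,5]  new=[-5,5]  stable

Least fixpoint reached:
  node 0: [-5,3]
  node 1: [-5,5]
  node 2: [3,5]
  node 3: [-5,3]
  node 4: [-5,5]
  node 5: [-5,4]
  node 6: [-5,3]
  node 7: [-5,5]

no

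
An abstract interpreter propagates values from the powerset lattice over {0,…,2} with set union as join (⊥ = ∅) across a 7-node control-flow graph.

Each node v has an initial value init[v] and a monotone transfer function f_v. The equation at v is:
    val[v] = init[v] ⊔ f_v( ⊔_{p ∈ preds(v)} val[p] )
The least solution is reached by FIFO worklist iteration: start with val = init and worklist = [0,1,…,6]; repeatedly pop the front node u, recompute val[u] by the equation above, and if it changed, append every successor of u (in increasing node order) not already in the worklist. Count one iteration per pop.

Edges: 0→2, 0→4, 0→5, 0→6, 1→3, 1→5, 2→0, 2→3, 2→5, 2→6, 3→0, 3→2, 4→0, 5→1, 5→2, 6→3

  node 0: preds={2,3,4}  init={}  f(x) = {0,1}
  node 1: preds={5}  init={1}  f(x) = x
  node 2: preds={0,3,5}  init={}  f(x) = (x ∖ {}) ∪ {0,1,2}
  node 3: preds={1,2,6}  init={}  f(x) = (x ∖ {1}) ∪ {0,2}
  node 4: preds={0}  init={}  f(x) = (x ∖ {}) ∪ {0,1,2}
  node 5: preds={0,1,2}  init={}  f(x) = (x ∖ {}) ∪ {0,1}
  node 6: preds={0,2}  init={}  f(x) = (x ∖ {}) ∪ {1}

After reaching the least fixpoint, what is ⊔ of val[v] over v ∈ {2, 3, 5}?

Worklist (12 pops):
  #1 pop 0: in={} → {0,1} (was {}); enqueue []
  #2 pop 1: in={} → {1} (no change)
  #3 pop 2: in={0,1} → {0,1,2} (was {}); enqueue [0]
  #4 pop 3: in={0,1,2} → {0,2} (was {}); enqueue [2]
  #5 pop 4: in={0,1} → {0,1,2} (was {}); enqueue []
  #6 pop 5: in={0,1,2} → {0,1,2} (was {}); enqueue [1]
  #7 pop 6: in={0,1,2} → {0,1,2} (was {}); enqueue [3]
  #8 pop 0: in={0,1,2} → {0,1} (no change)
  #9 pop 2: in={0,1,2} → {0,1,2} (no change)
  #10 pop 1: in={0,1,2} → {0,1,2} (was {1}); enqueue [5]
  #11 pop 3: in={0,1,2} → {0,2} (no change)
  #12 pop 5: in={0,1,2} → {0,1,2} (no change)

Fixpoint:
  val[0] = {0,1}
  val[1] = {0,1,2}
  val[2] = {0,1,2}
  val[3] = {0,2}
  val[4] = {0,1,2}
  val[5] = {0,1,2}
  val[6] = {0,1,2}

{0,1,2}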